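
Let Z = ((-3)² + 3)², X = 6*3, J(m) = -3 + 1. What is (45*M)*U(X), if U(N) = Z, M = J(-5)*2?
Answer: -25920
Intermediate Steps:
J(m) = -2
M = -4 (M = -2*2 = -4)
X = 18
Z = 144 (Z = (9 + 3)² = 12² = 144)
U(N) = 144
(45*M)*U(X) = (45*(-4))*144 = -180*144 = -25920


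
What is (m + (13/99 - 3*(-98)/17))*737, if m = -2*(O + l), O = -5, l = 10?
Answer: 837299/153 ≈ 5472.5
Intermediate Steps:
m = -10 (m = -2*(-5 + 10) = -2*5 = -10)
(m + (13/99 - 3*(-98)/17))*737 = (-10 + (13/99 - 3*(-98)/17))*737 = (-10 + (13*(1/99) + 294*(1/17)))*737 = (-10 + (13/99 + 294/17))*737 = (-10 + 29327/1683)*737 = (12497/1683)*737 = 837299/153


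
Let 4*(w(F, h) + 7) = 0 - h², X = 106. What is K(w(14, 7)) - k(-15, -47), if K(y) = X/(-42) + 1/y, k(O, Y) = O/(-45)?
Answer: -32/11 ≈ -2.9091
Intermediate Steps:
k(O, Y) = -O/45 (k(O, Y) = O*(-1/45) = -O/45)
w(F, h) = -7 - h²/4 (w(F, h) = -7 + (0 - h²)/4 = -7 + (-h²)/4 = -7 - h²/4)
K(y) = -53/21 + 1/y (K(y) = 106/(-42) + 1/y = 106*(-1/42) + 1/y = -53/21 + 1/y)
K(w(14, 7)) - k(-15, -47) = (-53/21 + 1/(-7 - ¼*7²)) - (-1)*(-15)/45 = (-53/21 + 1/(-7 - ¼*49)) - 1*⅓ = (-53/21 + 1/(-7 - 49/4)) - ⅓ = (-53/21 + 1/(-77/4)) - ⅓ = (-53/21 - 4/77) - ⅓ = -85/33 - ⅓ = -32/11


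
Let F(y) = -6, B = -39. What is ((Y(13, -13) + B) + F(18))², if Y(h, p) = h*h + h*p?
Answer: 2025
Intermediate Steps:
Y(h, p) = h² + h*p
((Y(13, -13) + B) + F(18))² = ((13*(13 - 13) - 39) - 6)² = ((13*0 - 39) - 6)² = ((0 - 39) - 6)² = (-39 - 6)² = (-45)² = 2025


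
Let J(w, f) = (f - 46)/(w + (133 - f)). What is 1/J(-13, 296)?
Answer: -88/125 ≈ -0.70400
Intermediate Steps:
J(w, f) = (-46 + f)/(133 + w - f)
1/J(-13, 296) = 1/((-46 + 296)/(133 - 13 - 1*296)) = 1/(250/(133 - 13 - 296)) = 1/(250/(-176)) = 1/(-1/176*250) = 1/(-125/88) = -88/125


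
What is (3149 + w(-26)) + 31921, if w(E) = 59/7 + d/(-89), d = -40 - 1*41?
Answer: 21854428/623 ≈ 35079.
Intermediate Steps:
d = -81 (d = -40 - 41 = -81)
w(E) = 5818/623 (w(E) = 59/7 - 81/(-89) = 59*(⅐) - 81*(-1/89) = 59/7 + 81/89 = 5818/623)
(3149 + w(-26)) + 31921 = (3149 + 5818/623) + 31921 = 1967645/623 + 31921 = 21854428/623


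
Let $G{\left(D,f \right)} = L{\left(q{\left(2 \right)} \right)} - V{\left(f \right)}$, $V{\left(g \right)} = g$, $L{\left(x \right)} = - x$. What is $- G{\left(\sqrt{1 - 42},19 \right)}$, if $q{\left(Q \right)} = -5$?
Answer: $14$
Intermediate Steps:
$G{\left(D,f \right)} = 5 - f$ ($G{\left(D,f \right)} = \left(-1\right) \left(-5\right) - f = 5 - f$)
$- G{\left(\sqrt{1 - 42},19 \right)} = - (5 - 19) = \left(-1\right) \left(-14\right) = 14$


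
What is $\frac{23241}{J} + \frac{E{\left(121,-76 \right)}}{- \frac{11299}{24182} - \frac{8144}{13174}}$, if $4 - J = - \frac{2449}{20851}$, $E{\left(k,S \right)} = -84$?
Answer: $\frac{84933607155456915}{14843607406301} \approx 5721.9$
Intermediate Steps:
$J = \frac{85853}{20851}$ ($J = 4 - - \frac{2449}{20851} = 4 + \frac{2449}{20851} = \frac{85853}{20851} \approx 4.1175$)
$\frac{23241}{J} + \frac{E{\left(121,-76 \right)}}{- \frac{11299}{24182} - \frac{8144}{13174}} = \frac{23241}{\frac{85853}{20851}} - \frac{84}{- \frac{11299}{24182} - \frac{8144}{13174}} = 23241 \cdot \frac{20851}{85853} - \frac{84}{\left(-11299\right) \frac{1}{24182} - \frac{4072}{6587}} = \frac{484598091}{85853} - \frac{84}{- \frac{11299}{24182} - \frac{4072}{6587}} = \frac{484598091}{85853} - \frac{84}{- \frac{172895617}{159286834}} = \frac{484598091}{85853} - - \frac{13380094056}{172895617} = \frac{484598091}{85853} + \frac{13380094056}{172895617} = \frac{84933607155456915}{14843607406301}$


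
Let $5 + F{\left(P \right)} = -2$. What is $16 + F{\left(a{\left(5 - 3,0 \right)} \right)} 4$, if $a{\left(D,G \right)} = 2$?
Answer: $-12$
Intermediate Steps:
$F{\left(P \right)} = -7$ ($F{\left(P \right)} = -5 - 2 = -7$)
$16 + F{\left(a{\left(5 - 3,0 \right)} \right)} 4 = 16 - 28 = -12$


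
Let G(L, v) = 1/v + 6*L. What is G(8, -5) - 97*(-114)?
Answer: 55529/5 ≈ 11106.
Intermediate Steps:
G(8, -5) - 97*(-114) = (1/(-5) + 6*8) - 97*(-114) = (-⅕ + 48) + 11058 = 239/5 + 11058 = 55529/5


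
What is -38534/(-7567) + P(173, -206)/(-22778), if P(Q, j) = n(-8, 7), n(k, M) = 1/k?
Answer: 1003118169/196984144 ≈ 5.0924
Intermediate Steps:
P(Q, j) = -⅛ (P(Q, j) = 1/(-8) = -⅛)
-38534/(-7567) + P(173, -206)/(-22778) = -38534/(-7567) - ⅛/(-22778) = -38534*(-1/7567) - ⅛*(-1/22778) = 38534/7567 + 1/182224 = 1003118169/196984144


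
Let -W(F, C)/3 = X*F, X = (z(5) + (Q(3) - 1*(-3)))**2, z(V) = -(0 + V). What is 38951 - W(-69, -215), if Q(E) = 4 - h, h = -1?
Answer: 37088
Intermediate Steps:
Q(E) = 5 (Q(E) = 4 - 1*(-1) = 4 + 1 = 5)
z(V) = -V
X = 9 (X = (-1*5 + (5 - 1*(-3)))**2 = (-5 + (5 + 3))**2 = (-5 + 8)**2 = 3**2 = 9)
W(F, C) = -27*F
38951 - W(-69, -215) = 38951 - (-27)*(-69) = 38951 - 1*1863 = 38951 - 1863 = 37088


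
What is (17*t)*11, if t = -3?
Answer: -561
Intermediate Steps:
(17*t)*11 = (17*(-3))*11 = -51*11 = -561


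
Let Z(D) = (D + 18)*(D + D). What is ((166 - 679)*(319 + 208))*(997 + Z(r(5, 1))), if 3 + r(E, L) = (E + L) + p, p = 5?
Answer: -382005963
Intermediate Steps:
r(E, L) = 2 + E + L (r(E, L) = -3 + ((E + L) + 5) = -3 + (5 + E + L) = 2 + E + L)
Z(D) = 2*D*(18 + D) (Z(D) = (18 + D)*(2*D) = 2*D*(18 + D))
((166 - 679)*(319 + 208))*(997 + Z(r(5, 1))) = ((166 - 679)*(319 + 208))*(997 + 2*(2 + 5 + 1)*(18 + (2 + 5 + 1))) = (-513*527)*(997 + 2*8*(18 + 8)) = -270351*(997 + 2*8*26) = -270351*(997 + 416) = -270351*1413 = -382005963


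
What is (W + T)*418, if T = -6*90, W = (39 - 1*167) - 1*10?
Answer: -283404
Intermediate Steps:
W = -138 (W = (39 - 167) - 10 = -128 - 10 = -138)
T = -540
(W + T)*418 = (-138 - 540)*418 = -678*418 = -283404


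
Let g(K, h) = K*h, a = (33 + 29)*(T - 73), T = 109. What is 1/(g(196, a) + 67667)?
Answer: 1/505139 ≈ 1.9797e-6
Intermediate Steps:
a = 2232 (a = (33 + 29)*(109 - 73) = 62*36 = 2232)
1/(g(196, a) + 67667) = 1/(196*2232 + 67667) = 1/(437472 + 67667) = 1/505139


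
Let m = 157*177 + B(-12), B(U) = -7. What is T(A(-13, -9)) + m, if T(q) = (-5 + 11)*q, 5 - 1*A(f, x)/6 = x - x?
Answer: 27962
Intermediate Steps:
A(f, x) = 30 (A(f, x) = 30 - 6*(x - x) = 30 - 6*0 = 30 + 0 = 30)
T(q) = 6*q
m = 27782 (m = 157*177 - 7 = 27789 - 7 = 27782)
T(A(-13, -9)) + m = 6*30 + 27782 = 180 + 27782 = 27962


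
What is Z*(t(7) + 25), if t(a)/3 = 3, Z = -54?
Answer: -1836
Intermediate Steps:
t(a) = 9 (t(a) = 3*3 = 9)
Z*(t(7) + 25) = -54*(9 + 25) = -54*34 = -1836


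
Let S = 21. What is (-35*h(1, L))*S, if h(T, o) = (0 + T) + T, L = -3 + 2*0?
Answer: -1470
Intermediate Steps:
L = -3 (L = -3 + 0 = -3)
h(T, o) = 2*T (h(T, o) = T + T = 2*T)
(-35*h(1, L))*S = -70*21 = -1470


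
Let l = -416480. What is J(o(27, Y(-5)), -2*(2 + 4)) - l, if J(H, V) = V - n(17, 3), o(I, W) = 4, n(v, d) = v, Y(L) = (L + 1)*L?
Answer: 416451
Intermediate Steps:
Y(L) = L*(1 + L) (Y(L) = (1 + L)*L = L*(1 + L))
J(H, V) = -17 + V (J(H, V) = V - 1*17 = V - 17 = -17 + V)
J(o(27, Y(-5)), -2*(2 + 4)) - l = (-17 - 2*(2 + 4)) - 1*(-416480) = (-17 - 2*6) + 416480 = (-17 - 12) + 416480 = -29 + 416480 = 416451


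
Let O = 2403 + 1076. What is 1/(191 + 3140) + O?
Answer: 11588550/3331 ≈ 3479.0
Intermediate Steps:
O = 3479
1/(191 + 3140) + O = 1/(191 + 3140) + 3479 = 1/3331 + 3479 = 11588550/3331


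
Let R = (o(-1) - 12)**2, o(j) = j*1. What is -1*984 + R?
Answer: -815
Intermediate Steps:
o(j) = j
R = 169 (R = (-1 - 12)**2 = (-13)**2 = 169)
-1*984 + R = -1*984 + 169 = -984 + 169 = -815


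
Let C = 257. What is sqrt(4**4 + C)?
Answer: 3*sqrt(57) ≈ 22.650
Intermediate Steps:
sqrt(4**4 + C) = sqrt(4**4 + 257) = sqrt(256 + 257) = sqrt(513) = 3*sqrt(57)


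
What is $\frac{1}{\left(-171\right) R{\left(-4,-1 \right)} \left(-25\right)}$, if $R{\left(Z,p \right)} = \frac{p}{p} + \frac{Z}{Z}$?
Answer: $\frac{1}{8550} \approx 0.00011696$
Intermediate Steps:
$R{\left(Z,p \right)} = 2$ ($R{\left(Z,p \right)} = 1 + 1 = 2$)
$\frac{1}{\left(-171\right) R{\left(-4,-1 \right)} \left(-25\right)} = \frac{1}{\left(-171\right) 2 \left(-25\right)} = \frac{1}{\left(-171\right) \left(-50\right)} = \frac{1}{8550}$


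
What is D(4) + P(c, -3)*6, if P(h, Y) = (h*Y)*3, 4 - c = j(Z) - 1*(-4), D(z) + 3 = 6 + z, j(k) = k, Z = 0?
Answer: 7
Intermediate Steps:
D(z) = 3 + z (D(z) = -3 + (6 + z) = 3 + z)
c = 0 (c = 4 - (0 - 1*(-4)) = 4 - (0 + 4) = 4 - 1*4 = 4 - 4 = 0)
P(h, Y) = 3*Y*h (P(h, Y) = (Y*h)*3 = 3*Y*h)
D(4) + P(c, -3)*6 = (3 + 4) + (3*(-3)*0)*6 = 7 + 0*6 = 7 + 0 = 7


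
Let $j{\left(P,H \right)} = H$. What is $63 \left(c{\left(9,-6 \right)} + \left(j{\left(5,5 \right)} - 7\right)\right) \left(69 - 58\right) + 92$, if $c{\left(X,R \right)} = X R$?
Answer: $-38716$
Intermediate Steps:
$c{\left(X,R \right)} = R X$
$63 \left(c{\left(9,-6 \right)} + \left(j{\left(5,5 \right)} - 7\right)\right) \left(69 - 58\right) + 92 = 63 \left(\left(-6\right) 9 + \left(5 - 7\right)\right) \left(69 - 58\right) + 92 = 63 \left(-54 + \left(5 - 7\right)\right) 11 + 92 = 63 \left(-54 - 2\right) 11 + 92 = 63 \left(\left(-56\right) 11\right) + 92 = 63 \left(-616\right) + 92 = -38808 + 92 = -38716$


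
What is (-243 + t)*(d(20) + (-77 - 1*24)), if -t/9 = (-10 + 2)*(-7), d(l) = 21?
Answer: 59760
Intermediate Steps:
t = -504 (t = -9*(-10 + 2)*(-7) = -(-72)*(-7) = -9*56 = -504)
(-243 + t)*(d(20) + (-77 - 1*24)) = (-243 - 504)*(21 + (-77 - 1*24)) = -747*(21 + (-77 - 24)) = -747*(21 - 101) = -747*(-80) = 59760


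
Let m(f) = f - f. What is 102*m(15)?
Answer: 0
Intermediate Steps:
m(f) = 0
102*m(15) = 102*0 = 0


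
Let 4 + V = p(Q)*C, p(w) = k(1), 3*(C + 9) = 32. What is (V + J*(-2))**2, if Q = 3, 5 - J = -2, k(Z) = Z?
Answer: 2401/9 ≈ 266.78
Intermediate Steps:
J = 7 (J = 5 - 1*(-2) = 5 + 2 = 7)
C = 5/3 (C = -9 + (1/3)*32 = -9 + 32/3 = 5/3 ≈ 1.6667)
p(w) = 1
V = -7/3 (V = -4 + 1*(5/3) = -4 + 5/3 = -7/3 ≈ -2.3333)
(V + J*(-2))**2 = (-7/3 + 7*(-2))**2 = (-7/3 - 14)**2 = (-49/3)**2 = 2401/9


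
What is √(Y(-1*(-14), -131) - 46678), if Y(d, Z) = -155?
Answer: I*√46833 ≈ 216.41*I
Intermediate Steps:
√(Y(-1*(-14), -131) - 46678) = √(-155 - 46678) = √(-46833) = I*√46833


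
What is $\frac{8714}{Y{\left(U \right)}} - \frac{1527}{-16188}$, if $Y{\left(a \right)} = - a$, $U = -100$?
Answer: $\frac{11767911}{134900} \approx 87.234$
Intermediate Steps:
$\frac{8714}{Y{\left(U \right)}} - \frac{1527}{-16188} = \frac{8714}{\left(-1\right) \left(-100\right)} - \frac{1527}{-16188} = \frac{8714}{100} - - \frac{509}{5396} = 8714 \cdot \frac{1}{100} + \frac{509}{5396} = \frac{4357}{50} + \frac{509}{5396} = \frac{11767911}{134900}$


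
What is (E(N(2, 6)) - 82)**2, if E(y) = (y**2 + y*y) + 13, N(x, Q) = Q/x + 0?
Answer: 2601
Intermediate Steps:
N(x, Q) = Q/x
E(y) = 13 + 2*y**2 (E(y) = (y**2 + y**2) + 13 = 2*y**2 + 13 = 13 + 2*y**2)
(E(N(2, 6)) - 82)**2 = ((13 + 2*(6/2)**2) - 82)**2 = ((13 + 2*(6*(1/2))**2) - 82)**2 = ((13 + 2*3**2) - 82)**2 = ((13 + 2*9) - 82)**2 = ((13 + 18) - 82)**2 = (31 - 82)**2 = (-51)**2 = 2601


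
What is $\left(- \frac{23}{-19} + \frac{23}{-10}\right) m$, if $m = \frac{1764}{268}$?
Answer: $- \frac{91287}{12730} \approx -7.171$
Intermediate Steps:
$m = \frac{441}{67}$ ($m = 1764 \cdot \frac{1}{268} = \frac{441}{67} \approx 6.5821$)
$\left(- \frac{23}{-19} + \frac{23}{-10}\right) m = \left(- \frac{23}{-19} + \frac{23}{-10}\right) \frac{441}{67} = \left(\left(-23\right) \left(- \frac{1}{19}\right) + 23 \left(- \frac{1}{10}\right)\right) \frac{441}{67} = \left(\frac{23}{19} - \frac{23}{10}\right) \frac{441}{67} = \left(- \frac{207}{190}\right) \frac{441}{67} = - \frac{91287}{12730}$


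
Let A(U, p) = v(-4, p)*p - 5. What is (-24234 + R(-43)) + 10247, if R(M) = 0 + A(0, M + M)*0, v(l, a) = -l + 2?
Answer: -13987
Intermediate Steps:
v(l, a) = 2 - l
A(U, p) = -5 + 6*p (A(U, p) = (2 - 1*(-4))*p - 5 = (2 + 4)*p - 5 = 6*p - 5 = -5 + 6*p)
R(M) = 0 (R(M) = 0 + (-5 + 6*(M + M))*0 = 0 + (-5 + 6*(2*M))*0 = 0 + (-5 + 12*M)*0 = 0 + 0 = 0)
(-24234 + R(-43)) + 10247 = (-24234 + 0) + 10247 = -24234 + 10247 = -13987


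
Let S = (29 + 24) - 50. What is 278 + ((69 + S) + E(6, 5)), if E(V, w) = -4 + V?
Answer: 352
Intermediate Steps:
S = 3 (S = 53 - 50 = 3)
278 + ((69 + S) + E(6, 5)) = 278 + ((69 + 3) + (-4 + 6)) = 278 + (72 + 2) = 278 + 74 = 352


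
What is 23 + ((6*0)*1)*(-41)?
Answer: 23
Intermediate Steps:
23 + ((6*0)*1)*(-41) = 23 + (0*1)*(-41) = 23 + 0*(-41) = 23 + 0 = 23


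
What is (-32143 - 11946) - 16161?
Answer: -60250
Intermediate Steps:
(-32143 - 11946) - 16161 = -44089 - 16161 = -60250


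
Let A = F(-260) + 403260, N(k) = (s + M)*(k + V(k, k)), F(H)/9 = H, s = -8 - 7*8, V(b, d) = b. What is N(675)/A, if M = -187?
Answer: -11295/13364 ≈ -0.84518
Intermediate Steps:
s = -64 (s = -8 - 56 = -64)
F(H) = 9*H
N(k) = -502*k (N(k) = (-64 - 187)*(k + k) = -502*k)
A = 400920 (A = 9*(-260) + 403260 = -2340 + 403260 = 400920)
N(675)/A = -502*675/400920 = -338850*1/400920 = -11295/13364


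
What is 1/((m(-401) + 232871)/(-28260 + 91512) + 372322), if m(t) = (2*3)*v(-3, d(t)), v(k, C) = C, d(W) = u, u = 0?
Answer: 63252/23550344015 ≈ 2.6858e-6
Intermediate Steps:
d(W) = 0
m(t) = 0 (m(t) = (2*3)*0 = 6*0 = 0)
1/((m(-401) + 232871)/(-28260 + 91512) + 372322) = 1/((0 + 232871)/(-28260 + 91512) + 372322) = 1/(232871/63252 + 372322) = 1/(23550344015/63252) = 63252/23550344015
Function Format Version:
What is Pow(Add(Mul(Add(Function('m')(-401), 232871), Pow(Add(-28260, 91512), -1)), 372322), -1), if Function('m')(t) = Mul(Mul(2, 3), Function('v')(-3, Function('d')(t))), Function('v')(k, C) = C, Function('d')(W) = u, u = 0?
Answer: Rational(63252, 23550344015) ≈ 2.6858e-6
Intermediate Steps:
Function('d')(W) = 0
Function('m')(t) = 0 (Function('m')(t) = Mul(Mul(2, 3), 0) = Mul(6, 0) = 0)
Pow(Add(Mul(Add(Function('m')(-401), 232871), Pow(Add(-28260, 91512), -1)), 372322), -1) = Pow(Add(Mul(Add(0, 232871), Pow(Add(-28260, 91512), -1)), 372322), -1) = Pow(Add(Mul(232871, Pow(63252, -1)), 372322), -1) = Pow(Add(Mul(232871, Rational(1, 63252)), 372322), -1) = Pow(Add(Rational(232871, 63252), 372322), -1) = Pow(Rational(23550344015, 63252), -1) = Rational(63252, 23550344015)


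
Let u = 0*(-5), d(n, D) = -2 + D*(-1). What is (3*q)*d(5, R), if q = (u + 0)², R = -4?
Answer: 0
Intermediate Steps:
d(n, D) = -2 - D
u = 0
q = 0 (q = (0 + 0)² = 0² = 0)
(3*q)*d(5, R) = (3*0)*(-2 - 1*(-4)) = 0*(-2 + 4) = 0*2 = 0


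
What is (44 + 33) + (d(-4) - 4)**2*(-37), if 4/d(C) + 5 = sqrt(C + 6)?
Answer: -424579/529 - 33152*sqrt(2)/529 ≈ -891.23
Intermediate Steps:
d(C) = 4/(-5 + sqrt(6 + C)) (d(C) = 4/(-5 + sqrt(C + 6)) = 4/(-5 + sqrt(6 + C)))
(44 + 33) + (d(-4) - 4)**2*(-37) = (44 + 33) + (4/(-5 + sqrt(6 - 4)) - 4)**2*(-37) = 77 + (4/(-5 + sqrt(2)) - 4)**2*(-37) = 77 + (-4 + 4/(-5 + sqrt(2)))**2*(-37) = 77 - 37*(-4 + 4/(-5 + sqrt(2)))**2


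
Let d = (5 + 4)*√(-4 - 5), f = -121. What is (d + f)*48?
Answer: -5808 + 1296*I ≈ -5808.0 + 1296.0*I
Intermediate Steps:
d = 27*I (d = 9*√(-9) = 9*(3*I) = 27*I ≈ 27.0*I)
(d + f)*48 = (27*I - 121)*48 = (-121 + 27*I)*48 = -5808 + 1296*I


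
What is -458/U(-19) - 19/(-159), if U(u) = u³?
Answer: 203143/1090581 ≈ 0.18627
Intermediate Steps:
-458/U(-19) - 19/(-159) = -458/((-19)³) - 19/(-159) = -458/(-6859) - 19*(-1/159) = -458*(-1/6859) + 19/159 = 458/6859 + 19/159 = 203143/1090581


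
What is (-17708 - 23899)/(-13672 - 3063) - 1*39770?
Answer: -665509343/16735 ≈ -39768.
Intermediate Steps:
(-17708 - 23899)/(-13672 - 3063) - 1*39770 = -41607/(-16735) - 39770 = -41607*(-1/16735) - 39770 = 41607/16735 - 39770 = -665509343/16735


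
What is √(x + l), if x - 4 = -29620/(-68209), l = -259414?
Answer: I*√1206894620777630/68209 ≈ 509.32*I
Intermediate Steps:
x = 302456/68209 (x = 4 - 29620/(-68209) = 4 - 29620*(-1/68209) = 4 + 29620/68209 = 302456/68209 ≈ 4.4342)
√(x + l) = √(302456/68209 - 259414) = √(-17694067070/68209) = I*√1206894620777630/68209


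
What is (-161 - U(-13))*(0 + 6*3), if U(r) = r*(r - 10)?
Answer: -8280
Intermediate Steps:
U(r) = r*(-10 + r)
(-161 - U(-13))*(0 + 6*3) = (-161 - (-13)*(-10 - 13))*(0 + 6*3) = (-161 - (-13)*(-23))*(0 + 18) = (-161 - 1*299)*18 = (-161 - 299)*18 = -460*18 = -8280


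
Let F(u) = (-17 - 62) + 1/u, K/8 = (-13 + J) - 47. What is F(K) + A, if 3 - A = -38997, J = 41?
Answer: 5915991/152 ≈ 38921.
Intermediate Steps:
A = 39000 (A = 3 - 1*(-38997) = 3 + 38997 = 39000)
K = -152 (K = 8*((-13 + 41) - 47) = 8*(28 - 47) = 8*(-19) = -152)
F(u) = -79 + 1/u
F(K) + A = (-79 + 1/(-152)) + 39000 = (-79 - 1/152) + 39000 = -12009/152 + 39000 = 5915991/152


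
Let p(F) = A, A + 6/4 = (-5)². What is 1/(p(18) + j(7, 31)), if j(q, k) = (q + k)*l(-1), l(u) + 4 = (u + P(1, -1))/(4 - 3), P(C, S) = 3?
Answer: -2/105 ≈ -0.019048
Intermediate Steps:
l(u) = -1 + u (l(u) = -4 + (u + 3)/(4 - 3) = -4 + (3 + u)/1 = -4 + (3 + u)*1 = -4 + (3 + u) = -1 + u)
A = 47/2 (A = -3/2 + (-5)² = -3/2 + 25 = 47/2 ≈ 23.500)
j(q, k) = -2*k - 2*q (j(q, k) = (q + k)*(-1 - 1) = (k + q)*(-2) = -2*k - 2*q)
p(F) = 47/2
1/(p(18) + j(7, 31)) = 1/(47/2 + (-2*31 - 2*7)) = 1/(47/2 + (-62 - 14)) = 1/(47/2 - 76) = 1/(-105/2) = -2/105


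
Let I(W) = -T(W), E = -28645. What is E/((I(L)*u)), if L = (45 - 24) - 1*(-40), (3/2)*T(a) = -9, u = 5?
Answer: -5729/6 ≈ -954.83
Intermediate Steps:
T(a) = -6 (T(a) = (2/3)*(-9) = -6)
L = 61 (L = 21 + 40 = 61)
I(W) = 6 (I(W) = -1*(-6) = 6)
E/((I(L)*u)) = -28645/(6*5) = -28645/30 = -28645*1/30 = -5729/6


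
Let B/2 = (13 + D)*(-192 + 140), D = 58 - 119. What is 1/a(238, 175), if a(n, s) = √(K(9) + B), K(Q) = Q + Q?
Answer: √5010/5010 ≈ 0.014128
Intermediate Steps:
D = -61
K(Q) = 2*Q
B = 4992 (B = 2*((13 - 61)*(-192 + 140)) = 2*(-48*(-52)) = 2*2496 = 4992)
a(n, s) = √5010 (a(n, s) = √(2*9 + 4992) = √(18 + 4992) = √5010)
1/a(238, 175) = 1/(√5010) = √5010/5010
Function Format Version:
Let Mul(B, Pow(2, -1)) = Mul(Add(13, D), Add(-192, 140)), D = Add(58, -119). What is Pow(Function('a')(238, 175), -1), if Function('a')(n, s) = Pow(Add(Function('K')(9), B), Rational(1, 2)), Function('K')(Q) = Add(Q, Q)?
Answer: Mul(Rational(1, 5010), Pow(5010, Rational(1, 2))) ≈ 0.014128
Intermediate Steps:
D = -61
Function('K')(Q) = Mul(2, Q)
B = 4992 (B = Mul(2, Mul(Add(13, -61), Add(-192, 140))) = Mul(2, Mul(-48, -52)) = Mul(2, 2496) = 4992)
Function('a')(n, s) = Pow(5010, Rational(1, 2)) (Function('a')(n, s) = Pow(Add(Mul(2, 9), 4992), Rational(1, 2)) = Pow(Add(18, 4992), Rational(1, 2)) = Pow(5010, Rational(1, 2)))
Pow(Function('a')(238, 175), -1) = Pow(Pow(5010, Rational(1, 2)), -1) = Mul(Rational(1, 5010), Pow(5010, Rational(1, 2)))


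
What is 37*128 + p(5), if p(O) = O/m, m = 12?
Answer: 56837/12 ≈ 4736.4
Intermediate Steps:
p(O) = O/12
37*128 + p(5) = 37*128 + (1/12)*5 = 4736 + 5/12 = 56837/12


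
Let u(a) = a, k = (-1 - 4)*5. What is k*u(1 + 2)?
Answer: -75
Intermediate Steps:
k = -25 (k = -5*5 = -25)
k*u(1 + 2) = -25*(1 + 2) = -25*3 = -75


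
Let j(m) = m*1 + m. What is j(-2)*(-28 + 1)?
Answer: 108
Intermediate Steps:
j(m) = 2*m (j(m) = m + m = 2*m)
j(-2)*(-28 + 1) = (2*(-2))*(-28 + 1) = -4*(-27) = 108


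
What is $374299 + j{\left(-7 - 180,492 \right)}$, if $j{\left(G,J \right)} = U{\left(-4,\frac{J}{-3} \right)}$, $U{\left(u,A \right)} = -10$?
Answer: $374289$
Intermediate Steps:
$j{\left(G,J \right)} = -10$
$374299 + j{\left(-7 - 180,492 \right)} = 374299 - 10 = 374289$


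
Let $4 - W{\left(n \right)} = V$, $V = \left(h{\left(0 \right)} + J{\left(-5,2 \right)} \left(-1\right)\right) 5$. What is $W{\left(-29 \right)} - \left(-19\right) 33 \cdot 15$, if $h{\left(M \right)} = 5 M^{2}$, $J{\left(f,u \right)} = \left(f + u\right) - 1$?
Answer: $9389$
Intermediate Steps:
$J{\left(f,u \right)} = -1 + f + u$
$V = 20$ ($V = \left(5 \cdot 0^{2} + \left(-1 - 5 + 2\right) \left(-1\right)\right) 5 = \left(5 \cdot 0 - -4\right) 5 = \left(0 + 4\right) 5 = 4 \cdot 5 = 20$)
$W{\left(n \right)} = -16$ ($W{\left(n \right)} = 4 - 20 = -16$)
$W{\left(-29 \right)} - \left(-19\right) 33 \cdot 15 = -16 - \left(-19\right) 33 \cdot 15 = -16 - \left(-627\right) 15 = -16 - -9405 = -16 + 9405 = 9389$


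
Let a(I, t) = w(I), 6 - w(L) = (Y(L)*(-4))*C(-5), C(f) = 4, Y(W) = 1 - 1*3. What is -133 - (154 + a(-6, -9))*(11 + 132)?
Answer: -18437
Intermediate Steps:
Y(W) = -2 (Y(W) = 1 - 3 = -2)
w(L) = -26 (w(L) = 6 - (-2*(-4))*4 = 6 - 8*4 = 6 - 1*32 = 6 - 32 = -26)
a(I, t) = -26
-133 - (154 + a(-6, -9))*(11 + 132) = -133 - (154 - 26)*(11 + 132) = -133 - 128*143 = -133 - 1*18304 = -133 - 18304 = -18437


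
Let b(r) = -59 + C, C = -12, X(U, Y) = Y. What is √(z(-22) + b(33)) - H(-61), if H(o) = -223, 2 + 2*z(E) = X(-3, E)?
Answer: 223 + I*√83 ≈ 223.0 + 9.1104*I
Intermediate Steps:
z(E) = -1 + E/2
b(r) = -71 (b(r) = -59 - 12 = -71)
√(z(-22) + b(33)) - H(-61) = √((-1 + (½)*(-22)) - 71) - 1*(-223) = √((-1 - 11) - 71) + 223 = √(-12 - 71) + 223 = √(-83) + 223 = I*√83 + 223 = 223 + I*√83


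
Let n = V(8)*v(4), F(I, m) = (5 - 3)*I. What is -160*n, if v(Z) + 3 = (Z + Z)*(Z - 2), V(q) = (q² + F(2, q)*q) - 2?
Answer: -195520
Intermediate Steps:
F(I, m) = 2*I
V(q) = -2 + q² + 4*q (V(q) = (q² + (2*2)*q) - 2 = (q² + 4*q) - 2 = -2 + q² + 4*q)
v(Z) = -3 + 2*Z*(-2 + Z) (v(Z) = -3 + (Z + Z)*(Z - 2) = -3 + (2*Z)*(-2 + Z) = -3 + 2*Z*(-2 + Z))
n = 1222 (n = (-2 + 8² + 4*8)*(-3 - 4*4 + 2*4²) = (-2 + 64 + 32)*(-3 - 16 + 2*16) = 94*(-3 - 16 + 32) = 94*13 = 1222)
-160*n = -160*1222 = -195520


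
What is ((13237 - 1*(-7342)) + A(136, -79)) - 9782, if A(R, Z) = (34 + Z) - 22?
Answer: 10730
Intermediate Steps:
A(R, Z) = 12 + Z
((13237 - 1*(-7342)) + A(136, -79)) - 9782 = ((13237 - 1*(-7342)) + (12 - 79)) - 9782 = ((13237 + 7342) - 67) - 9782 = (20579 - 67) - 9782 = 20512 - 9782 = 10730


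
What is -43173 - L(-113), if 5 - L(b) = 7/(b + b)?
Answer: -9758235/226 ≈ -43178.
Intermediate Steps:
L(b) = 5 - 7/(2*b) (L(b) = 5 - 7/(b + b) = 5 - 7/(2*b))
-43173 - L(-113) = -43173 - (5 - 7/2/(-113)) = -43173 - (5 - 7/2*(-1/113)) = -43173 - (5 + 7/226) = -43173 - 1*1137/226 = -43173 - 1137/226 = -9758235/226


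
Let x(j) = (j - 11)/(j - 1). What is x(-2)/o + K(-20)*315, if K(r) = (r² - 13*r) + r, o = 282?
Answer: 170553613/846 ≈ 2.0160e+5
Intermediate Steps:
x(j) = (-11 + j)/(-1 + j)
K(r) = r² - 12*r
x(-2)/o + K(-20)*315 = ((-11 - 2)/(-1 - 2))/282 - 20*(-12 - 20)*315 = (-13/(-3))*(1/282) - 20*(-32)*315 = -⅓*(-13)*(1/282) + 640*315 = (13/3)*(1/282) + 201600 = 13/846 + 201600 = 170553613/846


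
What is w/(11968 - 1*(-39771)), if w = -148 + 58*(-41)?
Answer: -2526/51739 ≈ -0.048822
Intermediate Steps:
w = -2526 (w = -148 - 2378 = -2526)
w/(11968 - 1*(-39771)) = -2526/(11968 - 1*(-39771)) = -2526/(11968 + 39771) = -2526/51739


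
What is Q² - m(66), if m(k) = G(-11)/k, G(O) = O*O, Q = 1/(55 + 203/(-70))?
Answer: -2985251/1628646 ≈ -1.8330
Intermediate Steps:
Q = 10/521 (Q = 1/(55 + 203*(-1/70)) = 1/(55 - 29/10) = 1/(521/10) = 10/521 ≈ 0.019194)
G(O) = O²
m(k) = 121/k (m(k) = (-11)²/k = 121/k)
Q² - m(66) = (10/521)² - 121/66 = 100/271441 - 121/66 = 100/271441 - 1*11/6 = 100/271441 - 11/6 = -2985251/1628646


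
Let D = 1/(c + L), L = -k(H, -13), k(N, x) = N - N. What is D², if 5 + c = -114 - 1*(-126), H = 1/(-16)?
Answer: 1/49 ≈ 0.020408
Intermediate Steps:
H = -1/16 ≈ -0.062500
k(N, x) = 0
c = 7 (c = -5 + (-114 - 1*(-126)) = -5 + (-114 + 126) = -5 + 12 = 7)
L = 0 (L = -1*0 = 0)
D = ⅐ (D = 1/(7 + 0) = 1/7 = ⅐ ≈ 0.14286)
D² = (⅐)² = 1/49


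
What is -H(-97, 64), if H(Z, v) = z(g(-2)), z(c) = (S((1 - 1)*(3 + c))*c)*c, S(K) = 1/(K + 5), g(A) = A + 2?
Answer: 0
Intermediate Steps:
g(A) = 2 + A
S(K) = 1/(5 + K)
z(c) = c²/5 (z(c) = (c/(5 + (1 - 1)*(3 + c)))*c = (c/(5 + 0*(3 + c)))*c = (c/(5 + 0))*c = (c/5)*c = c²/5)
H(Z, v) = 0 (H(Z, v) = (2 - 2)²/5 = (⅕)*0² = (⅕)*0 = 0)
-H(-97, 64) = -1*0 = 0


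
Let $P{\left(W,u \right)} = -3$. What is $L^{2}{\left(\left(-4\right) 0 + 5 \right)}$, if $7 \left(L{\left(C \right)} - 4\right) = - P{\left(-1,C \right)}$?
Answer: $\frac{961}{49} \approx 19.612$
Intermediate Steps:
$L{\left(C \right)} = \frac{31}{7}$ ($L{\left(C \right)} = 4 + \frac{\left(-1\right) \left(-3\right)}{7} = 4 + \frac{1}{7} \cdot 3 = 4 + \frac{3}{7} = \frac{31}{7}$)
$L^{2}{\left(\left(-4\right) 0 + 5 \right)} = \left(\frac{31}{7}\right)^{2} = \frac{961}{49}$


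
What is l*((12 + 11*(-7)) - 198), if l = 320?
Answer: -84160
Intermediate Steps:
l*((12 + 11*(-7)) - 198) = 320*((12 + 11*(-7)) - 198) = 320*((12 - 77) - 198) = 320*(-65 - 198) = 320*(-263) = -84160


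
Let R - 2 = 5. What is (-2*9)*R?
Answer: -126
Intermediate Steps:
R = 7 (R = 2 + 5 = 7)
(-2*9)*R = -2*9*7 = -18*7 = -126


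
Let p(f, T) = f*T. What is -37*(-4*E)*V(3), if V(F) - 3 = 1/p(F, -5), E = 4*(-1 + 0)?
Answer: -26048/15 ≈ -1736.5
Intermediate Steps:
E = -4 (E = 4*(-1) = -4)
p(f, T) = T*f
V(F) = 3 - 1/(5*F) (V(F) = 3 + 1/(-5*F) = 3 - 1/(5*F))
-37*(-4*E)*V(3) = -37*(-4*(-4))*(3 - ⅕/3) = -592*(3 - ⅕*⅓) = -592*(3 - 1/15) = -592*44/15 = -37*704/15 = -26048/15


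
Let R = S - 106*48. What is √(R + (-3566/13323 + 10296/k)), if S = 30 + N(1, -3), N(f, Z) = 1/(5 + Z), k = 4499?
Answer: I*√600444659734464318/10898214 ≈ 71.102*I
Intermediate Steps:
S = 61/2 (S = 30 + 1/(5 - 3) = 30 + 1/2 = 30 + ½ = 61/2 ≈ 30.500)
R = -10115/2 (R = 61/2 - 106*48 = 61/2 - 5088 = -10115/2 ≈ -5057.5)
√(R + (-3566/13323 + 10296/k)) = √(-10115/2 + (-3566/13323 + 10296/4499)) = √(-10115/2 + (-3566*1/13323 + 10296*(1/4499))) = √(-10115/2 + (-3566/13323 + 936/409)) = √(-10115/2 + 11011834/5449107) = √(-55095693637/10898214) = I*√600444659734464318/10898214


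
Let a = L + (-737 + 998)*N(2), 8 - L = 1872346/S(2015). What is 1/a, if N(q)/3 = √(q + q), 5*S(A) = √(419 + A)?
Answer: -957779/21908989604079 - 4680865*√2434/43817979208158 ≈ -5.3140e-6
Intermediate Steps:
S(A) = √(419 + A)/5
N(q) = 3*√2*√q (N(q) = 3*√(q + q) = 3*√(2*q) = 3*(√2*√q) = 3*√2*√q)
L = 8 - 4680865*√2434/1217 (L = 8 - 1872346/(√(419 + 2015)/5) = 8 - 1872346/(√2434/5) = 8 - 1872346*5*√2434/2434 = 8 - 4680865*√2434/1217 ≈ -1.8975e+5)
a = 1574 - 4680865*√2434/1217 (a = (8 - 4680865*√2434/1217) + (-737 + 998)*(3*√2*√2) = (8 - 4680865*√2434/1217) + 261*6 = (8 - 4680865*√2434/1217) + 1566 = 1574 - 4680865*√2434/1217 ≈ -1.8818e+5)
1/a = 1/(1574 - 4680865*√2434/1217)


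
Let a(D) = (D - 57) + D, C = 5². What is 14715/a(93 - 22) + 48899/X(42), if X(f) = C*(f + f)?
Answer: 7011583/35700 ≈ 196.40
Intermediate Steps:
C = 25
a(D) = -57 + 2*D (a(D) = (-57 + D) + D = -57 + 2*D)
X(f) = 50*f (X(f) = 25*(f + f) = 25*(2*f) = 50*f)
14715/a(93 - 22) + 48899/X(42) = 14715/(-57 + 2*(93 - 22)) + 48899/((50*42)) = 14715/(-57 + 2*71) + 48899/2100 = 14715/(-57 + 142) + 48899*(1/2100) = 14715/85 + 48899/2100 = 14715*(1/85) + 48899/2100 = 2943/17 + 48899/2100 = 7011583/35700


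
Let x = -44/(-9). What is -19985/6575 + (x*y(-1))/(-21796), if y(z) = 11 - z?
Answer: -65396819/21496305 ≈ -3.0422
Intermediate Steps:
x = 44/9 (x = -44*(-1/9) = 44/9 ≈ 4.8889)
-19985/6575 + (x*y(-1))/(-21796) = -19985/6575 + (44*(11 - 1*(-1))/9)/(-21796) = -19985*1/6575 + (44*(11 + 1)/9)*(-1/21796) = -3997/1315 + ((44/9)*12)*(-1/21796) = -3997/1315 + (176/3)*(-1/21796) = -3997/1315 - 44/16347 = -65396819/21496305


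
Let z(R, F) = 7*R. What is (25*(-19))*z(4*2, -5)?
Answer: -26600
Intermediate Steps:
(25*(-19))*z(4*2, -5) = (25*(-19))*(7*(4*2)) = -3325*8 = -475*56 = -26600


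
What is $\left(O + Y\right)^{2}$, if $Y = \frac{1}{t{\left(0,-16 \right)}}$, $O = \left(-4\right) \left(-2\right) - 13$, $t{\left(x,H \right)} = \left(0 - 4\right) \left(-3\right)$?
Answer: $\frac{3481}{144} \approx 24.174$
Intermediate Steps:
$t{\left(x,H \right)} = 12$ ($t{\left(x,H \right)} = \left(-4\right) \left(-3\right) = 12$)
$O = -5$ ($O = 8 - 13 = -5$)
$Y = \frac{1}{12} \approx 0.083333$
$\left(O + Y\right)^{2} = \left(-5 + \frac{1}{12}\right)^{2} = \left(- \frac{59}{12}\right)^{2} = \frac{3481}{144}$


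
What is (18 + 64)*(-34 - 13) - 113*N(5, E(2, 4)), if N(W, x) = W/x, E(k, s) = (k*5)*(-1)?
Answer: -7595/2 ≈ -3797.5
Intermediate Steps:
E(k, s) = -5*k (E(k, s) = (5*k)*(-1) = -5*k)
(18 + 64)*(-34 - 13) - 113*N(5, E(2, 4)) = (18 + 64)*(-34 - 13) - 565/((-5*2)) = 82*(-47) - 565/(-10) = -3854 - 565*(-1)/10 = -3854 - 113*(-½) = -3854 + 113/2 = -7595/2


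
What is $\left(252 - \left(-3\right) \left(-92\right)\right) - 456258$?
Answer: $-456282$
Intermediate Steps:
$\left(252 - \left(-3\right) \left(-92\right)\right) - 456258 = \left(252 - 276\right) - 456258 = -24 - 456258 = -456282$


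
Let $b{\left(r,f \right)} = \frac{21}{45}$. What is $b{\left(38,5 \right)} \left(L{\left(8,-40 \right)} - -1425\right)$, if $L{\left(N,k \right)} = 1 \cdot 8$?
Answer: $\frac{10031}{15} \approx 668.73$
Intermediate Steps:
$b{\left(r,f \right)} = \frac{7}{15}$ ($b{\left(r,f \right)} = 21 \cdot \frac{1}{45} = \frac{7}{15}$)
$L{\left(N,k \right)} = 8$
$b{\left(38,5 \right)} \left(L{\left(8,-40 \right)} - -1425\right) = \frac{7 \left(8 - -1425\right)}{15} = \frac{7 \left(8 + 1425\right)}{15} = \frac{7}{15} \cdot 1433 = \frac{10031}{15}$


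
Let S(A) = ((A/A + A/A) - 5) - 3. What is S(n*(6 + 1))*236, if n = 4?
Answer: -1416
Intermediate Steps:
S(A) = -6 (S(A) = ((1 + 1) - 5) - 3 = (2 - 5) - 3 = -3 - 3 = -6)
S(n*(6 + 1))*236 = -6*236 = -1416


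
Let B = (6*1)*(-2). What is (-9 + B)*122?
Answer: -2562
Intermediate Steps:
B = -12 (B = 6*(-2) = -12)
(-9 + B)*122 = (-9 - 12)*122 = -21*122 = -2562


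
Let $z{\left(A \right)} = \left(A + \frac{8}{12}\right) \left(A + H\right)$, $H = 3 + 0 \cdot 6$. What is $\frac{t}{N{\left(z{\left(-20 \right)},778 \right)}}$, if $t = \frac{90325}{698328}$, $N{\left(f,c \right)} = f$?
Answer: $\frac{90325}{229517136} \approx 0.00039354$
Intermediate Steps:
$H = 3$ ($H = 3 + 0 = 3$)
$z{\left(A \right)} = \left(3 + A\right) \left(\frac{2}{3} + A\right)$ ($z{\left(A \right)} = \left(A + \frac{8}{12}\right) \left(A + 3\right) = \left(A + 8 \cdot \frac{1}{12}\right) \left(3 + A\right) = \left(A + \frac{2}{3}\right) \left(3 + A\right) = \left(\frac{2}{3} + A\right) \left(3 + A\right) = \left(3 + A\right) \left(\frac{2}{3} + A\right)$)
$t = \frac{90325}{698328}$ ($t = 90325 \cdot \frac{1}{698328} = \frac{90325}{698328} \approx 0.12934$)
$\frac{t}{N{\left(z{\left(-20 \right)},778 \right)}} = \frac{90325}{698328 \left(2 + \left(-20\right)^{2} + \frac{11}{3} \left(-20\right)\right)} = \frac{90325}{698328 \left(2 + 400 - \frac{220}{3}\right)} = \frac{90325}{698328 \cdot \frac{986}{3}} = \frac{90325}{698328} \cdot \frac{3}{986} = \frac{90325}{229517136}$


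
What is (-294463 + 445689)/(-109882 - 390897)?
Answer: -151226/500779 ≈ -0.30198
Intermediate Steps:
(-294463 + 445689)/(-109882 - 390897) = 151226/(-500779) = 151226*(-1/500779) = -151226/500779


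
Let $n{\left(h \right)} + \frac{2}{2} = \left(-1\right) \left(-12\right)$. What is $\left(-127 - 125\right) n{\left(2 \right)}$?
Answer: $-2772$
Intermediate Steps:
$n{\left(h \right)} = 11$ ($n{\left(h \right)} = -1 - -12 = -1 + 12 = 11$)
$\left(-127 - 125\right) n{\left(2 \right)} = \left(-127 - 125\right) 11 = \left(-252\right) 11 = -2772$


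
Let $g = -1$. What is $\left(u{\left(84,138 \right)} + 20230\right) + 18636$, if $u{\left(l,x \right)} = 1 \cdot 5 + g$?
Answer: $38870$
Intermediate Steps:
$u{\left(l,x \right)} = 4$ ($u{\left(l,x \right)} = 1 \cdot 5 - 1 = 5 - 1 = 4$)
$\left(u{\left(84,138 \right)} + 20230\right) + 18636 = \left(4 + 20230\right) + 18636 = 20234 + 18636 = 38870$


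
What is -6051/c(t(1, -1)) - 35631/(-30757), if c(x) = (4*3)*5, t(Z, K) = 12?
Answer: -61324249/615140 ≈ -99.692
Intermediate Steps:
c(x) = 60 (c(x) = 12*5 = 60)
-6051/c(t(1, -1)) - 35631/(-30757) = -6051/60 - 35631/(-30757) = -6051*1/60 - 35631*(-1/30757) = -2017/20 + 35631/30757 = -61324249/615140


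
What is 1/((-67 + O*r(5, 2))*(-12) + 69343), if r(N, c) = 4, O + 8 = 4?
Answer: 1/70339 ≈ 1.4217e-5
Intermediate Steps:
O = -4 (O = -8 + 4 = -4)
1/((-67 + O*r(5, 2))*(-12) + 69343) = 1/((-67 - 4*4)*(-12) + 69343) = 1/((-67 - 16)*(-12) + 69343) = 1/(-83*(-12) + 69343) = 1/(996 + 69343) = 1/70339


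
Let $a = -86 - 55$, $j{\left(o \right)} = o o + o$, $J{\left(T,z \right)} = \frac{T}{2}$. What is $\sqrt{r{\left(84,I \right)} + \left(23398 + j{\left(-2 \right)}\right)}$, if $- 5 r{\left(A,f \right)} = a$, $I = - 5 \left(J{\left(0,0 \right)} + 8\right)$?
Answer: $\frac{\sqrt{585705}}{5} \approx 153.06$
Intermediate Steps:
$J{\left(T,z \right)} = \frac{T}{2}$ ($J{\left(T,z \right)} = T \frac{1}{2} = \frac{T}{2}$)
$j{\left(o \right)} = o + o^{2}$ ($j{\left(o \right)} = o^{2} + o = o + o^{2}$)
$a = -141$ ($a = -86 - 55 = -141$)
$I = -40$ ($I = - 5 \left(\frac{1}{2} \cdot 0 + 8\right) = - 5 \left(0 + 8\right) = \left(-5\right) 8 = -40$)
$r{\left(A,f \right)} = \frac{141}{5}$ ($r{\left(A,f \right)} = \left(- \frac{1}{5}\right) \left(-141\right) = \frac{141}{5}$)
$\sqrt{r{\left(84,I \right)} + \left(23398 + j{\left(-2 \right)}\right)} = \sqrt{\frac{141}{5} + \left(23398 - 2 \left(1 - 2\right)\right)} = \sqrt{\frac{141}{5} + \left(23398 - -2\right)} = \sqrt{\frac{141}{5} + \left(23398 + 2\right)} = \sqrt{\frac{141}{5} + 23400} = \sqrt{\frac{117141}{5}} = \frac{\sqrt{585705}}{5}$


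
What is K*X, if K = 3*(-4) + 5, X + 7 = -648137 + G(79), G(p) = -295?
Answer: 4539073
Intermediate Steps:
X = -648439 (X = -7 + (-648137 - 295) = -7 - 648432 = -648439)
K = -7 (K = -12 + 5 = -7)
K*X = -7*(-648439) = 4539073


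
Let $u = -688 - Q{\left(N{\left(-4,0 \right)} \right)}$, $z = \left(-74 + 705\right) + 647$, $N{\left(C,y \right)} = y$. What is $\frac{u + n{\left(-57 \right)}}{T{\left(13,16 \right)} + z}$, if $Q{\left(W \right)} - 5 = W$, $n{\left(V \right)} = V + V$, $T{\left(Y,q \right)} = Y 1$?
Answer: $- \frac{807}{1291} \approx -0.6251$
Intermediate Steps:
$T{\left(Y,q \right)} = Y$
$n{\left(V \right)} = 2 V$
$Q{\left(W \right)} = 5 + W$
$z = 1278$ ($z = 631 + 647 = 1278$)
$u = -693$ ($u = -688 - \left(5 + 0\right) = -688 - 5 = -693$)
$\frac{u + n{\left(-57 \right)}}{T{\left(13,16 \right)} + z} = \frac{-693 + 2 \left(-57\right)}{13 + 1278} = \frac{-693 - 114}{1291} = \left(-807\right) \frac{1}{1291} = - \frac{807}{1291}$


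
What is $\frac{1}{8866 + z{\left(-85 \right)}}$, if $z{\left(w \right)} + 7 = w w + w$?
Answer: $\frac{1}{15999} \approx 6.2504 \cdot 10^{-5}$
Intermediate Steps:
$z{\left(w \right)} = -7 + w + w^{2}$ ($z{\left(w \right)} = -7 + \left(w w + w\right) = -7 + \left(w^{2} + w\right) = -7 + \left(w + w^{2}\right) = -7 + w + w^{2}$)
$\frac{1}{8866 + z{\left(-85 \right)}} = \frac{1}{8866 - \left(92 - 7225\right)} = \frac{1}{8866 - -7133} = \frac{1}{8866 + 7133} = \frac{1}{15999}$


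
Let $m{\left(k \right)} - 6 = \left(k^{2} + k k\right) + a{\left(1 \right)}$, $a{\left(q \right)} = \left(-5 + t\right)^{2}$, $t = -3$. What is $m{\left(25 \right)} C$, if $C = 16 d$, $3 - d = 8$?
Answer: $-105600$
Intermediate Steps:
$d = -5$ ($d = 3 - 8 = -5$)
$a{\left(q \right)} = 64$ ($a{\left(q \right)} = \left(-5 - 3\right)^{2} = \left(-8\right)^{2} = 64$)
$m{\left(k \right)} = 70 + 2 k^{2}$ ($m{\left(k \right)} = 6 + \left(\left(k^{2} + k k\right) + 64\right) = 6 + \left(\left(k^{2} + k^{2}\right) + 64\right) = 6 + \left(2 k^{2} + 64\right) = 6 + \left(64 + 2 k^{2}\right) = 70 + 2 k^{2}$)
$C = -80$ ($C = 16 \left(-5\right) = -80$)
$m{\left(25 \right)} C = \left(70 + 2 \cdot 25^{2}\right) \left(-80\right) = \left(70 + 2 \cdot 625\right) \left(-80\right) = \left(70 + 1250\right) \left(-80\right) = 1320 \left(-80\right) = -105600$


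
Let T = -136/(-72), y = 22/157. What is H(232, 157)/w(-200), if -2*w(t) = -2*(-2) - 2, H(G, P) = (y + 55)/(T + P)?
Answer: -7083/20410 ≈ -0.34704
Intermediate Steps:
y = 22/157 (y = 22*(1/157) = 22/157 ≈ 0.14013)
T = 17/9 (T = -136*(-1/72) = 17/9 ≈ 1.8889)
H(G, P) = 8657/(157*(17/9 + P)) (H(G, P) = (22/157 + 55)/(17/9 + P) = 8657/(157*(17/9 + P)))
w(t) = -1 (w(t) = -(-2*(-2) - 2)/2 = -(4 - 2)/2 = -½*2 = -1)
H(232, 157)/w(-200) = (77913/(157*(17 + 9*157)))/(-1) = (77913/(157*(17 + 1413)))*(-1) = ((77913/157)/1430)*(-1) = ((77913/157)*(1/1430))*(-1) = (7083/20410)*(-1) = -7083/20410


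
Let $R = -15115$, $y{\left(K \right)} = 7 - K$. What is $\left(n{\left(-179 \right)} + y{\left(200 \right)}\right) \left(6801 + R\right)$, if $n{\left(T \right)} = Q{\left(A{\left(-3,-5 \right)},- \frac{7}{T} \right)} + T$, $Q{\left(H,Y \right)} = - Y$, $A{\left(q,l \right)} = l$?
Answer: $\frac{553670830}{179} \approx 3.0931 \cdot 10^{6}$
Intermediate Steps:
$n{\left(T \right)} = T + \frac{7}{T}$ ($n{\left(T \right)} = - \frac{-7}{T} + T = \frac{7}{T} + T = T + \frac{7}{T}$)
$\left(n{\left(-179 \right)} + y{\left(200 \right)}\right) \left(6801 + R\right) = \left(\left(-179 + \frac{7}{-179}\right) + \left(7 - 200\right)\right) \left(6801 - 15115\right) = \left(\left(-179 + 7 \left(- \frac{1}{179}\right)\right) + \left(7 - 200\right)\right) \left(-8314\right) = \left(\left(-179 - \frac{7}{179}\right) - 193\right) \left(-8314\right) = \left(- \frac{32048}{179} - 193\right) \left(-8314\right) = \left(- \frac{66595}{179}\right) \left(-8314\right) = \frac{553670830}{179}$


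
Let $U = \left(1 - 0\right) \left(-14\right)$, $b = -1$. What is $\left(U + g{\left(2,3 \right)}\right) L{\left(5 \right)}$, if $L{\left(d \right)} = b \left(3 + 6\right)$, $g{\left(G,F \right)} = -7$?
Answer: $189$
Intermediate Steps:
$U = -14$ ($U = \left(1 + 0\right) \left(-14\right) = 1 \left(-14\right) = -14$)
$L{\left(d \right)} = -9$ ($L{\left(d \right)} = - (3 + 6) = \left(-1\right) 9 = -9$)
$\left(U + g{\left(2,3 \right)}\right) L{\left(5 \right)} = \left(-14 - 7\right) \left(-9\right) = \left(-21\right) \left(-9\right) = 189$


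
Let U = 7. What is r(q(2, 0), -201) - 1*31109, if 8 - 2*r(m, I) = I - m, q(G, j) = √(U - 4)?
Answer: -62009/2 + √3/2 ≈ -31004.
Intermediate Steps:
q(G, j) = √3 (q(G, j) = √(7 - 4) = √3)
r(m, I) = 4 + m/2 - I/2 (r(m, I) = 4 - (I - m)/2 = 4 + (m/2 - I/2) = 4 + m/2 - I/2)
r(q(2, 0), -201) - 1*31109 = (4 + √3/2 - ½*(-201)) - 1*31109 = (4 + √3/2 + 201/2) - 31109 = (209/2 + √3/2) - 31109 = -62009/2 + √3/2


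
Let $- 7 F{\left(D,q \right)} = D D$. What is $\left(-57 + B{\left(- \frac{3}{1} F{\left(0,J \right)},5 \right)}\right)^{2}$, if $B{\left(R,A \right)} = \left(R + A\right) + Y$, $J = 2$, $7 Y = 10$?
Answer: $\frac{125316}{49} \approx 2557.5$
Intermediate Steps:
$Y = \frac{10}{7}$ ($Y = \frac{1}{7} \cdot 10 = \frac{10}{7} \approx 1.4286$)
$F{\left(D,q \right)} = - \frac{D^{2}}{7}$ ($F{\left(D,q \right)} = - \frac{D D}{7} = - \frac{D^{2}}{7}$)
$B{\left(R,A \right)} = \frac{10}{7} + A + R$ ($B{\left(R,A \right)} = \left(R + A\right) + \frac{10}{7} = \left(A + R\right) + \frac{10}{7} = \frac{10}{7} + A + R$)
$\left(-57 + B{\left(- \frac{3}{1} F{\left(0,J \right)},5 \right)}\right)^{2} = \left(-57 + \left(\frac{10}{7} + 5 + - \frac{3}{1} \left(- \frac{0^{2}}{7}\right)\right)\right)^{2} = \left(-57 + \left(\frac{10}{7} + 5 + \left(-3\right) 1 \left(\left(- \frac{1}{7}\right) 0\right)\right)\right)^{2} = \left(-57 + \left(\frac{10}{7} + 5 - 0\right)\right)^{2} = \left(-57 + \left(\frac{10}{7} + 5 + 0\right)\right)^{2} = \left(-57 + \frac{45}{7}\right)^{2} = \left(- \frac{354}{7}\right)^{2} = \frac{125316}{49}$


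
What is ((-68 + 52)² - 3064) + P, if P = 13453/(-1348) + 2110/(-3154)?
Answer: -5991872689/2125796 ≈ -2818.6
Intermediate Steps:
P = -22637521/2125796 (P = 13453*(-1/1348) + 2110*(-1/3154) = -13453/1348 - 1055/1577 = -22637521/2125796 ≈ -10.649)
((-68 + 52)² - 3064) + P = ((-68 + 52)² - 3064) - 22637521/2125796 = ((-16)² - 3064) - 22637521/2125796 = (256 - 3064) - 22637521/2125796 = -2808 - 22637521/2125796 = -5991872689/2125796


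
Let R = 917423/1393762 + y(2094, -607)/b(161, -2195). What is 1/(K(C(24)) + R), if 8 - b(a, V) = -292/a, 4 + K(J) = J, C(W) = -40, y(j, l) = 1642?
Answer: 275267995/34126612993 ≈ 0.0080661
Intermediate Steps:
K(J) = -4 + J
b(a, V) = 8 + 292/a (b(a, V) = 8 - (-292)/a = 8 + 292/a)
R = 46238404773/275267995 (R = 917423/1393762 + 1642/(8 + 292/161) = 917423/1393762 + 1642/(1580/161) = 917423/1393762 + 1642*(161/1580) = 917423/1393762 + 132181/790 = 46238404773/275267995 ≈ 167.98)
1/(K(C(24)) + R) = 1/((-4 - 40) + 46238404773/275267995) = 1/(-44 + 46238404773/275267995) = 1/(34126612993/275267995) = 275267995/34126612993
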